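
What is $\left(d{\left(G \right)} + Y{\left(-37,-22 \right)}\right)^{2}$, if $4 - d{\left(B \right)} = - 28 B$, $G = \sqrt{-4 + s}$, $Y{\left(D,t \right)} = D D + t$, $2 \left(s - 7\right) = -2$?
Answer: $1826769 + 75656 \sqrt{2} \approx 1.9338 \cdot 10^{6}$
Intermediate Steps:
$s = 6$ ($s = 7 + \frac{1}{2} \left(-2\right) = 7 - 1 = 6$)
$Y{\left(D,t \right)} = t + D^{2}$ ($Y{\left(D,t \right)} = D^{2} + t = t + D^{2}$)
$G = \sqrt{2}$ ($G = \sqrt{-4 + 6} = \sqrt{2} \approx 1.4142$)
$d{\left(B \right)} = 4 + 28 B$ ($d{\left(B \right)} = 4 - - 28 B = 4 + 28 B$)
$\left(d{\left(G \right)} + Y{\left(-37,-22 \right)}\right)^{2} = \left(\left(4 + 28 \sqrt{2}\right) - \left(22 - \left(-37\right)^{2}\right)\right)^{2} = \left(\left(4 + 28 \sqrt{2}\right) + \left(-22 + 1369\right)\right)^{2} = \left(\left(4 + 28 \sqrt{2}\right) + 1347\right)^{2} = \left(1351 + 28 \sqrt{2}\right)^{2}$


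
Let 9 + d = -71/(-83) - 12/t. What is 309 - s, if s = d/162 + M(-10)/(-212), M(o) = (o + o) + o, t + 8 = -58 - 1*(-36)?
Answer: 1100691827/3563190 ≈ 308.91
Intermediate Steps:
t = -30 (t = -8 + (-58 - 1*(-36)) = -8 + (-58 + 36) = -8 - 22 = -30)
M(o) = 3*o (M(o) = 2*o + o = 3*o)
d = -3214/415 (d = -9 + (-71/(-83) - 12/(-30)) = -9 + (-71*(-1/83) - 12*(-1/30)) = -9 + (71/83 + ⅖) = -9 + 521/415 = -3214/415 ≈ -7.7446)
s = 333883/3563190 (s = -3214/415/162 + (3*(-10))/(-212) = -3214/415*1/162 - 30*(-1/212) = -1607/33615 + 15/106 = 333883/3563190 ≈ 0.093703)
309 - s = 309 - 1*333883/3563190 = 309 - 333883/3563190 = 1100691827/3563190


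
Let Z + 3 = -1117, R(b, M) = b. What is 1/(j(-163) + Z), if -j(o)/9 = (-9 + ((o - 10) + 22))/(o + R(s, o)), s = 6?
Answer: -157/177280 ≈ -0.00088560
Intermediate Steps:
Z = -1120 (Z = -3 - 1117 = -1120)
j(o) = -9*(3 + o)/(6 + o) (j(o) = -9*(-9 + ((o - 10) + 22))/(o + 6) = -9*(-9 + ((-10 + o) + 22))/(6 + o) = -9*(-9 + (12 + o))/(6 + o) = -9*(3 + o)/(6 + o))
1/(j(-163) + Z) = 1/(9*(-3 - 1*(-163))/(6 - 163) - 1120) = 1/(9*(-3 + 163)/(-157) - 1120) = 1/(9*(-1/157)*160 - 1120) = 1/(-1440/157 - 1120) = 1/(-177280/157) = -157/177280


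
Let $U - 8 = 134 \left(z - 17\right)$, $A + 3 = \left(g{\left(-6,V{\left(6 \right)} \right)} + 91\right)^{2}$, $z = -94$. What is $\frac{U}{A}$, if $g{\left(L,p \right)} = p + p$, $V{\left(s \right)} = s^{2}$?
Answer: $- \frac{7433}{13283} \approx -0.55959$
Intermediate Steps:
$g{\left(L,p \right)} = 2 p$
$A = 26566$ ($A = -3 + \left(2 \cdot 6^{2} + 91\right)^{2} = -3 + \left(2 \cdot 36 + 91\right)^{2} = -3 + \left(72 + 91\right)^{2} = -3 + 163^{2} = -3 + 26569 = 26566$)
$U = -14866$ ($U = 8 + 134 \left(-94 - 17\right) = 8 + 134 \left(-111\right) = 8 - 14874 = -14866$)
$\frac{U}{A} = - \frac{14866}{26566} = \left(-14866\right) \frac{1}{26566} = - \frac{7433}{13283}$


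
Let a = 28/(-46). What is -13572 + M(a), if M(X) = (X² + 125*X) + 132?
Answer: -7149814/529 ≈ -13516.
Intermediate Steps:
a = -14/23 (a = 28*(-1/46) = -14/23 ≈ -0.60870)
M(X) = 132 + X² + 125*X
-13572 + M(a) = -13572 + (132 + (-14/23)² + 125*(-14/23)) = -13572 + (132 + 196/529 - 1750/23) = -13572 + 29774/529 = -7149814/529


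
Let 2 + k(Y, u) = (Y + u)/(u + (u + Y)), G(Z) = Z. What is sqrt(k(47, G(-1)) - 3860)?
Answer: 4*I*sqrt(54295)/15 ≈ 62.137*I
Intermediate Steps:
k(Y, u) = -2 + (Y + u)/(Y + 2*u) (k(Y, u) = -2 + (Y + u)/(u + (u + Y)) = -2 + (Y + u)/(u + (Y + u)) = -2 + (Y + u)/(Y + 2*u))
sqrt(k(47, G(-1)) - 3860) = sqrt((-1*47 - 3*(-1))/(47 + 2*(-1)) - 3860) = sqrt((-47 + 3)/(47 - 2) - 3860) = sqrt(-44/45 - 3860) = sqrt(-173744/45) = 4*I*sqrt(54295)/15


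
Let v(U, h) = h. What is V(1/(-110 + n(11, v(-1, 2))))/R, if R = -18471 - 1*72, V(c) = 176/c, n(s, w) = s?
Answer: 5808/6181 ≈ 0.93965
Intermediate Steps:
R = -18543 (R = -18471 - 72 = -18543)
V(1/(-110 + n(11, v(-1, 2))))/R = (176/(1/(-110 + 11)))/(-18543) = (176/(1/(-99)))*(-1/18543) = (176/(-1/99))*(-1/18543) = (176*(-99))*(-1/18543) = -17424*(-1/18543) = 5808/6181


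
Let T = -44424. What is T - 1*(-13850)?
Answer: -30574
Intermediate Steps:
T - 1*(-13850) = -44424 - 1*(-13850) = -44424 + 13850 = -30574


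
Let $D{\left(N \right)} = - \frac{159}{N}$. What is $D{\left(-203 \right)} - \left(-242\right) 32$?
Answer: $\frac{1572191}{203} \approx 7744.8$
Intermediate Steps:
$D{\left(-203 \right)} - \left(-242\right) 32 = - \frac{159}{-203} - \left(-242\right) 32 = \left(-159\right) \left(- \frac{1}{203}\right) - -7744 = \frac{159}{203} + 7744 = \frac{1572191}{203}$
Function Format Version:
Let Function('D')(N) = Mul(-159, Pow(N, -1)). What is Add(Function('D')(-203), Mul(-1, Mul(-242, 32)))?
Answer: Rational(1572191, 203) ≈ 7744.8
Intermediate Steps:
Add(Function('D')(-203), Mul(-1, Mul(-242, 32))) = Add(Mul(-159, Pow(-203, -1)), Mul(-1, Mul(-242, 32))) = Add(Mul(-159, Rational(-1, 203)), Mul(-1, -7744)) = Add(Rational(159, 203), 7744) = Rational(1572191, 203)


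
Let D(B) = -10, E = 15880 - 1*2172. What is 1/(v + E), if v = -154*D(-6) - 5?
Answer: 1/15243 ≈ 6.5604e-5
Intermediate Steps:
E = 13708 (E = 15880 - 2172 = 13708)
v = 1535 (v = -154*(-10) - 5 = 1540 - 5 = 1535)
1/(v + E) = 1/(1535 + 13708) = 1/15243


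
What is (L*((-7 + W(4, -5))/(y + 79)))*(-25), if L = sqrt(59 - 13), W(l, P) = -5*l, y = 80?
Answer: 225*sqrt(46)/53 ≈ 28.793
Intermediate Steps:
L = sqrt(46) ≈ 6.7823
(L*((-7 + W(4, -5))/(y + 79)))*(-25) = (sqrt(46)*((-7 - 5*4)/(80 + 79)))*(-25) = (sqrt(46)*((-7 - 20)/159))*(-25) = (sqrt(46)*(-27*1/159))*(-25) = (sqrt(46)*(-9/53))*(-25) = -9*sqrt(46)/53*(-25) = 225*sqrt(46)/53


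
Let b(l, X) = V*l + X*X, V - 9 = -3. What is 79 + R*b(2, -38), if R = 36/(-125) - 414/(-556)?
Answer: 12923801/17375 ≈ 743.82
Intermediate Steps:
V = 6 (V = 9 - 3 = 6)
b(l, X) = X² + 6*l (b(l, X) = 6*l + X*X = 6*l + X² = X² + 6*l)
R = 15867/34750 (R = 36*(-1/125) - 414*(-1/556) = -36/125 + 207/278 = 15867/34750 ≈ 0.45660)
79 + R*b(2, -38) = 79 + 15867*((-38)² + 6*2)/34750 = 79 + 15867*(1444 + 12)/34750 = 79 + (15867/34750)*1456 = 79 + 11551176/17375 = 12923801/17375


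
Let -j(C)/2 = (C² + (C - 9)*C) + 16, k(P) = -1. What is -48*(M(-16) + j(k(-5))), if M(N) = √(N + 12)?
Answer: 2592 - 96*I ≈ 2592.0 - 96.0*I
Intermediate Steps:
M(N) = √(12 + N)
j(C) = -32 - 2*C² - 2*C*(-9 + C) (j(C) = -2*((C² + (C - 9)*C) + 16) = -2*((C² + (-9 + C)*C) + 16) = -2*((C² + C*(-9 + C)) + 16) = -2*(16 + C² + C*(-9 + C)) = -32 - 2*C² - 2*C*(-9 + C))
-48*(M(-16) + j(k(-5))) = -48*(√(12 - 16) + (-32 - 4*(-1)² + 18*(-1))) = -48*(√(-4) + (-32 - 4*1 - 18)) = -48*(2*I + (-32 - 4 - 18)) = -48*(2*I - 54) = -48*(-54 + 2*I) = 2592 - 96*I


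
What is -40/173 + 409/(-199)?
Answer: -78717/34427 ≈ -2.2865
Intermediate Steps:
-40/173 + 409/(-199) = -40*1/173 + 409*(-1/199) = -40/173 - 409/199 = -78717/34427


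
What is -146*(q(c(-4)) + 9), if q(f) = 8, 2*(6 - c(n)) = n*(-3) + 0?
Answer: -2482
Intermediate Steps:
c(n) = 6 + 3*n/2 (c(n) = 6 - (n*(-3) + 0)/2 = 6 - (-3*n + 0)/2 = 6 - (-3)*n/2 = 6 + 3*n/2)
-146*(q(c(-4)) + 9) = -146*(8 + 9) = -146*17 = -2482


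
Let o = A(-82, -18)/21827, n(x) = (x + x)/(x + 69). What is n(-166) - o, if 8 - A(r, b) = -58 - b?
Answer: 7241908/2117219 ≈ 3.4205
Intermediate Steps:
n(x) = 2*x/(69 + x) (n(x) = (2*x)/(69 + x) = 2*x/(69 + x))
A(r, b) = 66 + b (A(r, b) = 8 - (-58 - b) = 8 + (58 + b) = 66 + b)
o = 48/21827 (o = (66 - 18)/21827 = 48*(1/21827) = 48/21827 ≈ 0.0021991)
n(-166) - o = 2*(-166)/(69 - 166) - 1*48/21827 = 2*(-166)/(-97) - 48/21827 = 2*(-166)*(-1/97) - 48/21827 = 332/97 - 48/21827 = 7241908/2117219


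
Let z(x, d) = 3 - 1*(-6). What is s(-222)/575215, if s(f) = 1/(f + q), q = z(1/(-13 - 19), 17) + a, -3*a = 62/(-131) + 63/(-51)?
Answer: -6681/816372738320 ≈ -8.1838e-9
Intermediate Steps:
z(x, d) = 9 (z(x, d) = 3 + 6 = 9)
a = 3805/6681 (a = -(62/(-131) + 63/(-51))/3 = -(62*(-1/131) + 63*(-1/51))/3 = -(-62/131 - 21/17)/3 = -⅓*(-3805/2227) = 3805/6681 ≈ 0.56953)
q = 63934/6681 (q = 9 + 3805/6681 = 63934/6681 ≈ 9.5695)
s(f) = 1/(63934/6681 + f) (s(f) = 1/(f + 63934/6681) = 1/(63934/6681 + f))
s(-222)/575215 = (6681/(63934 + 6681*(-222)))/575215 = (6681/(63934 - 1483182))*(1/575215) = (6681/(-1419248))*(1/575215) = (6681*(-1/1419248))*(1/575215) = -6681/1419248*1/575215 = -6681/816372738320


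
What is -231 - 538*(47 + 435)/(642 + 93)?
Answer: -429101/735 ≈ -583.81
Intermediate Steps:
-231 - 538*(47 + 435)/(642 + 93) = -231 - 259316/735 = -429101/735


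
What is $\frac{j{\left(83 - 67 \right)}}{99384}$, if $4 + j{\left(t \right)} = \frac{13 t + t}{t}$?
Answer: $\frac{5}{49692} \approx 0.00010062$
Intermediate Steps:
$j{\left(t \right)} = 10$ ($j{\left(t \right)} = -4 + \frac{13 t + t}{t} = -4 + \frac{14 t}{t} = -4 + 14 = 10$)
$\frac{j{\left(83 - 67 \right)}}{99384} = \frac{10}{99384} = 10 \cdot \frac{1}{99384} = \frac{5}{49692}$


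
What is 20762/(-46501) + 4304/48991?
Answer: -116715834/325447213 ≈ -0.35863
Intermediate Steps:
20762/(-46501) + 4304/48991 = 20762*(-1/46501) + 4304*(1/48991) = -2966/6643 + 4304/48991 = -116715834/325447213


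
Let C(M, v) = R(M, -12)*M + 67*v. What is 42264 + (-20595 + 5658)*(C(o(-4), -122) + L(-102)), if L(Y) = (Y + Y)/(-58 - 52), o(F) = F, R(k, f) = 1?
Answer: 6719314176/55 ≈ 1.2217e+8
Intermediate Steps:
C(M, v) = M + 67*v (C(M, v) = 1*M + 67*v = M + 67*v)
L(Y) = -Y/55 (L(Y) = (2*Y)/(-110) = (2*Y)*(-1/110) = -Y/55)
42264 + (-20595 + 5658)*(C(o(-4), -122) + L(-102)) = 42264 + (-20595 + 5658)*((-4 + 67*(-122)) - 1/55*(-102)) = 42264 - 14937*((-4 - 8174) + 102/55) = 42264 - 14937*(-8178 + 102/55) = 42264 - 14937*(-449688/55) = 42264 + 6716989656/55 = 6719314176/55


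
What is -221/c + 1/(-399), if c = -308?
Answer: 12553/17556 ≈ 0.71503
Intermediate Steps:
-221/c + 1/(-399) = -221/(-308) + 1/(-399) = -221*(-1/308) + 1*(-1/399) = 221/308 - 1/399 = 12553/17556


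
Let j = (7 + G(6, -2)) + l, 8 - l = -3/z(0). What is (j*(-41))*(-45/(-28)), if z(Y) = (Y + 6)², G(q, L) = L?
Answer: -96555/112 ≈ -862.10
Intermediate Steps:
z(Y) = (6 + Y)²
l = 97/12 (l = 8 - (-3)/((6 + 0)²) = 8 - (-3)/(6²) = 8 - (-3)/36 = 8 - 1*(-1/12) = 8 + 1/12 = 97/12 ≈ 8.0833)
j = 157/12 (j = (7 - 2) + 97/12 = 5 + 97/12 = 157/12 ≈ 13.083)
(j*(-41))*(-45/(-28)) = ((157/12)*(-41))*(-45/(-28)) = -(-96555)*(-1)/(4*28) = -6437/12*45/28 = -96555/112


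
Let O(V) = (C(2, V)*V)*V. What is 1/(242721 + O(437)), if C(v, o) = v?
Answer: 1/624659 ≈ 1.6009e-6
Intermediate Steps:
O(V) = 2*V² (O(V) = (2*V)*V = 2*V²)
1/(242721 + O(437)) = 1/(242721 + 2*437²) = 1/(242721 + 2*190969) = 1/(242721 + 381938) = 1/624659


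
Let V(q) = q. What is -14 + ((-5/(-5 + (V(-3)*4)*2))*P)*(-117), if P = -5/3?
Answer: 569/29 ≈ 19.621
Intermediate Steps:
P = -5/3 (P = -5*1/3 = -5/3 ≈ -1.6667)
-14 + ((-5/(-5 + (V(-3)*4)*2))*P)*(-117) = -14 + ((-5/(-5 - 3*4*2))*(-5/3))*(-117) = -14 + ((-5/(-5 - 12*2))*(-5/3))*(-117) = -14 + ((-5/(-5 - 24))*(-5/3))*(-117) = -14 + ((-5/(-29))*(-5/3))*(-117) = -14 + (-1/29*(-5)*(-5/3))*(-117) = -14 + ((5/29)*(-5/3))*(-117) = -14 - 25/87*(-117) = -14 + 975/29 = 569/29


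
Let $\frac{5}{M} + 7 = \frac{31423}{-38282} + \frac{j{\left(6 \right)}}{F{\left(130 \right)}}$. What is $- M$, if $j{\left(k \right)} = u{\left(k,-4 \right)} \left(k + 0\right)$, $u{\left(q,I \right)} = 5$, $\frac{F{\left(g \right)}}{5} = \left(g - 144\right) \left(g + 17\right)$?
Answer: $\frac{65653630}{102731453} \approx 0.63908$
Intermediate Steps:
$F{\left(g \right)} = 5 \left(-144 + g\right) \left(17 + g\right)$ ($F{\left(g \right)} = 5 \left(g - 144\right) \left(g + 17\right) = 5 \left(-144 + g\right) \left(17 + g\right)$)
$j{\left(k \right)} = 5 k$ ($j{\left(k \right)} = 5 \left(k + 0\right) = 5 k$)
$M = - \frac{65653630}{102731453}$ ($M = \frac{5}{-7 + \left(\frac{31423}{-38282} + \frac{5 \cdot 6}{-12240 - 82550 + 5 \cdot 130^{2}}\right)} = \frac{5}{-7 + \left(31423 \left(- \frac{1}{38282}\right) + \frac{30}{-12240 - 82550 + 5 \cdot 16900}\right)} = \frac{5}{-7 - \left(\frac{31423}{38282} - \frac{30}{-12240 - 82550 + 84500}\right)} = \frac{5}{-7 - \left(\frac{31423}{38282} - \frac{30}{-10290}\right)} = \frac{5}{-7 + \left(- \frac{31423}{38282} + 30 \left(- \frac{1}{10290}\right)\right)} = \frac{5}{-7 - \frac{10816371}{13130726}} = \frac{5}{- \frac{102731453}{13130726}} = 5 \left(- \frac{13130726}{102731453}\right) = - \frac{65653630}{102731453} \approx -0.63908$)
$- M = \left(-1\right) \left(- \frac{65653630}{102731453}\right) = \frac{65653630}{102731453}$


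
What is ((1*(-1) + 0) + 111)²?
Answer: 12100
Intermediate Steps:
((1*(-1) + 0) + 111)² = ((-1 + 0) + 111)² = (-1 + 111)² = 110² = 12100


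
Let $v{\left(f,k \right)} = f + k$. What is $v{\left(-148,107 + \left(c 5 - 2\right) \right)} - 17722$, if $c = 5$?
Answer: $-17740$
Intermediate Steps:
$v{\left(-148,107 + \left(c 5 - 2\right) \right)} - 17722 = \left(-148 + \left(107 + \left(5 \cdot 5 - 2\right)\right)\right) - 17722 = \left(-148 + \left(107 + \left(25 - 2\right)\right)\right) - 17722 = \left(-148 + \left(107 + 23\right)\right) - 17722 = \left(-148 + 130\right) - 17722 = -18 - 17722 = -17740$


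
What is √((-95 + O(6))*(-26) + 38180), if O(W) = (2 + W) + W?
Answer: √40286 ≈ 200.71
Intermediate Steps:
O(W) = 2 + 2*W
√((-95 + O(6))*(-26) + 38180) = √((-95 + (2 + 2*6))*(-26) + 38180) = √((-95 + (2 + 12))*(-26) + 38180) = √((-95 + 14)*(-26) + 38180) = √(-81*(-26) + 38180) = √(2106 + 38180) = √40286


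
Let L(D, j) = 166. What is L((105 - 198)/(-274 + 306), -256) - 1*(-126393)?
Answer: 126559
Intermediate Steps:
L((105 - 198)/(-274 + 306), -256) - 1*(-126393) = 166 - 1*(-126393) = 166 + 126393 = 126559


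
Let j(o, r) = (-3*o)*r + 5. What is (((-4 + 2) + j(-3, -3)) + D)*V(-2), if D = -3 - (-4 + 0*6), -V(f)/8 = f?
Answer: -368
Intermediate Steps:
V(f) = -8*f
j(o, r) = 5 - 3*o*r (j(o, r) = -3*o*r + 5 = 5 - 3*o*r)
D = 1 (D = -3 - (-4 + 0) = -3 - 1*(-4) = -3 + 4 = 1)
(((-4 + 2) + j(-3, -3)) + D)*V(-2) = (((-4 + 2) + (5 - 3*(-3)*(-3))) + 1)*(-8*(-2)) = ((-2 + (5 - 27)) + 1)*16 = ((-2 - 22) + 1)*16 = (-24 + 1)*16 = -23*16 = -368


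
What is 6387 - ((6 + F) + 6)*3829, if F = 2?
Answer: -47219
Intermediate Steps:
6387 - ((6 + F) + 6)*3829 = 6387 - ((6 + 2) + 6)*3829 = 6387 - (8 + 6)*3829 = 6387 - 14*3829 = 6387 - 1*53606 = 6387 - 53606 = -47219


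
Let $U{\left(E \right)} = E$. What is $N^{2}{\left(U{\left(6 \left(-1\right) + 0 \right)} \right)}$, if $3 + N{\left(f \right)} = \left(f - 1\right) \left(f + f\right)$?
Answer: $6561$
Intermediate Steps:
$N{\left(f \right)} = -3 + 2 f \left(-1 + f\right)$ ($N{\left(f \right)} = -3 + \left(f - 1\right) \left(f + f\right) = -3 + \left(-1 + f\right) 2 f = -3 + 2 f \left(-1 + f\right)$)
$N^{2}{\left(U{\left(6 \left(-1\right) + 0 \right)} \right)} = \left(-3 - 2 \left(6 \left(-1\right) + 0\right) + 2 \left(6 \left(-1\right) + 0\right)^{2}\right)^{2} = \left(-3 - 2 \left(-6 + 0\right) + 2 \left(-6 + 0\right)^{2}\right)^{2} = \left(-3 - -12 + 2 \left(-6\right)^{2}\right)^{2} = \left(-3 + 12 + 2 \cdot 36\right)^{2} = \left(-3 + 12 + 72\right)^{2} = 81^{2} = 6561$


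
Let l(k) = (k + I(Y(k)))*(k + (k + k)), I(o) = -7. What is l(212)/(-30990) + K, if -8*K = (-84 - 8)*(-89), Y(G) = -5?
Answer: -2123243/2066 ≈ -1027.7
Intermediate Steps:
l(k) = 3*k*(-7 + k) (l(k) = (k - 7)*(k + (k + k)) = (-7 + k)*(k + 2*k) = (-7 + k)*(3*k) = 3*k*(-7 + k))
K = -2047/2 (K = -(-84 - 8)*(-89)/8 = -(-23)*(-89)/2 = -⅛*8188 = -2047/2 ≈ -1023.5)
l(212)/(-30990) + K = (3*212*(-7 + 212))/(-30990) - 2047/2 = (3*212*205)*(-1/30990) - 2047/2 = 130380*(-1/30990) - 2047/2 = -4346/1033 - 2047/2 = -2123243/2066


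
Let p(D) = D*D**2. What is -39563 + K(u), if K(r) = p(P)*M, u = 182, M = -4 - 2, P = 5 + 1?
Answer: -40859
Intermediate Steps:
P = 6
M = -6
p(D) = D**3
K(r) = -1296 (K(r) = 6**3*(-6) = 216*(-6) = -1296)
-39563 + K(u) = -39563 - 1296 = -40859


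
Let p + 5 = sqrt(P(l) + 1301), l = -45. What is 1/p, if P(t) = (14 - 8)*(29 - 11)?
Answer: 5/1384 + sqrt(1409)/1384 ≈ 0.030735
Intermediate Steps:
P(t) = 108 (P(t) = 6*18 = 108)
p = -5 + sqrt(1409) (p = -5 + sqrt(108 + 1301) = -5 + sqrt(1409) ≈ 32.537)
1/p = 1/(-5 + sqrt(1409))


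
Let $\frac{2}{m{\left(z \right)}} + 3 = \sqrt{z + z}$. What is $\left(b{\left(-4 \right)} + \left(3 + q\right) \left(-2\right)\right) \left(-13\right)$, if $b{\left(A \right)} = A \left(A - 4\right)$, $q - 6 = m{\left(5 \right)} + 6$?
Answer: $130 + 52 \sqrt{10} \approx 294.44$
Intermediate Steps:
$m{\left(z \right)} = \frac{2}{-3 + \sqrt{2} \sqrt{z}}$ ($m{\left(z \right)} = \frac{2}{-3 + \sqrt{z + z}} = \frac{2}{-3 + \sqrt{2 z}} = \frac{2}{-3 + \sqrt{2} \sqrt{z}}$)
$q = 12 + \frac{2}{-3 + \sqrt{10}}$ ($q = 6 + \left(\frac{2}{-3 + \sqrt{2} \sqrt{5}} + 6\right) = 6 + \left(\frac{2}{-3 + \sqrt{10}} + 6\right) = 6 + \left(6 + \frac{2}{-3 + \sqrt{10}}\right) = 12 + \frac{2}{-3 + \sqrt{10}} \approx 24.325$)
$b{\left(A \right)} = A \left(-4 + A\right)$
$\left(b{\left(-4 \right)} + \left(3 + q\right) \left(-2\right)\right) \left(-13\right) = \left(- 4 \left(-4 - 4\right) + \left(3 + \left(18 + 2 \sqrt{10}\right)\right) \left(-2\right)\right) \left(-13\right) = \left(\left(-4\right) \left(-8\right) + \left(21 + 2 \sqrt{10}\right) \left(-2\right)\right) \left(-13\right) = \left(32 - \left(42 + 4 \sqrt{10}\right)\right) \left(-13\right) = \left(-10 - 4 \sqrt{10}\right) \left(-13\right) = 130 + 52 \sqrt{10}$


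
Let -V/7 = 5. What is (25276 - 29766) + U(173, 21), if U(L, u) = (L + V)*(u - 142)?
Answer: -21188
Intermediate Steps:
V = -35 (V = -7*5 = -35)
U(L, u) = (-142 + u)*(-35 + L) (U(L, u) = (L - 35)*(u - 142) = (-35 + L)*(-142 + u) = (-142 + u)*(-35 + L))
(25276 - 29766) + U(173, 21) = (25276 - 29766) + (4970 - 142*173 - 35*21 + 173*21) = -4490 + (4970 - 24566 - 735 + 3633) = -4490 - 16698 = -21188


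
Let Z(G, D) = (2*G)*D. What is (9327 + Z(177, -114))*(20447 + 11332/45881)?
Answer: -29109550373031/45881 ≈ -6.3446e+8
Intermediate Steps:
Z(G, D) = 2*D*G
(9327 + Z(177, -114))*(20447 + 11332/45881) = (9327 + 2*(-114)*177)*(20447 + 11332/45881) = (9327 - 40356)*(20447 + 11332*(1/45881)) = -31029*(20447 + 11332/45881) = -31029*938140139/45881 = -29109550373031/45881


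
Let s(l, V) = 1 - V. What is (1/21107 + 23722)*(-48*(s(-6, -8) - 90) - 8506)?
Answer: -2312233777590/21107 ≈ -1.0955e+8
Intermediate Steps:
(1/21107 + 23722)*(-48*(s(-6, -8) - 90) - 8506) = (1/21107 + 23722)*(-48*((1 - 1*(-8)) - 90) - 8506) = (1/21107 + 23722)*(-48*((1 + 8) - 90) - 8506) = 500700255*(-48*(9 - 90) - 8506)/21107 = 500700255*(-48*(-81) - 8506)/21107 = 500700255*(3888 - 8506)/21107 = (500700255/21107)*(-4618) = -2312233777590/21107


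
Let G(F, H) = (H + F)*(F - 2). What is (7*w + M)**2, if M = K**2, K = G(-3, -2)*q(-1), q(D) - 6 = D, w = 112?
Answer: 269255281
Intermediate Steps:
G(F, H) = (-2 + F)*(F + H) (G(F, H) = (F + H)*(-2 + F) = (-2 + F)*(F + H))
q(D) = 6 + D
K = 125 (K = ((-3)**2 - 2*(-3) - 2*(-2) - 3*(-2))*(6 - 1) = (9 + 6 + 4 + 6)*5 = 25*5 = 125)
M = 15625 (M = 125**2 = 15625)
(7*w + M)**2 = (7*112 + 15625)**2 = (784 + 15625)**2 = 16409**2 = 269255281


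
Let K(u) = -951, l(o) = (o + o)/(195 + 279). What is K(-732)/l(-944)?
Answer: 225387/944 ≈ 238.76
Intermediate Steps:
l(o) = o/237 (l(o) = (2*o)/474 = (2*o)*(1/474) = o/237)
K(-732)/l(-944) = -951/((1/237)*(-944)) = -951/(-944/237) = -951*(-237/944) = 225387/944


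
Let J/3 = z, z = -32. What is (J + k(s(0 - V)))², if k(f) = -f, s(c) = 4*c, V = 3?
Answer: 7056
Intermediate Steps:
J = -96 (J = 3*(-32) = -96)
(J + k(s(0 - V)))² = (-96 - 4*(0 - 1*3))² = (-96 - 4*(0 - 3))² = (-96 - 4*(-3))² = (-96 - 1*(-12))² = (-96 + 12)² = (-84)² = 7056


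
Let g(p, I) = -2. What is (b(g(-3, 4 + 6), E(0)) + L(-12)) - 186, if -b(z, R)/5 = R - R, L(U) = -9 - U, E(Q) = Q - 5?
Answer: -183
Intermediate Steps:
E(Q) = -5 + Q
b(z, R) = 0 (b(z, R) = -5*(R - R) = -5*0 = 0)
(b(g(-3, 4 + 6), E(0)) + L(-12)) - 186 = (0 + (-9 - 1*(-12))) - 186 = (0 + (-9 + 12)) - 186 = (0 + 3) - 186 = 3 - 186 = -183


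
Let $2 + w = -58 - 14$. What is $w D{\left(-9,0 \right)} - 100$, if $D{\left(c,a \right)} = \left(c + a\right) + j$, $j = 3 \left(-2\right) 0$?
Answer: $566$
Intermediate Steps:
$w = -74$ ($w = -2 - 72 = -74$)
$j = 0$ ($j = \left(-6\right) 0 = 0$)
$D{\left(c,a \right)} = a + c$ ($D{\left(c,a \right)} = \left(c + a\right) + 0 = \left(a + c\right) + 0 = a + c$)
$w D{\left(-9,0 \right)} - 100 = - 74 \left(0 - 9\right) - 100 = \left(-74\right) \left(-9\right) - 100 = 666 - 100 = 566$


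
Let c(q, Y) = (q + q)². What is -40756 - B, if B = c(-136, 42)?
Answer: -114740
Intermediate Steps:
c(q, Y) = 4*q² (c(q, Y) = (2*q)² = 4*q²)
B = 73984 (B = 4*(-136)² = 4*18496 = 73984)
-40756 - B = -40756 - 1*73984 = -40756 - 73984 = -114740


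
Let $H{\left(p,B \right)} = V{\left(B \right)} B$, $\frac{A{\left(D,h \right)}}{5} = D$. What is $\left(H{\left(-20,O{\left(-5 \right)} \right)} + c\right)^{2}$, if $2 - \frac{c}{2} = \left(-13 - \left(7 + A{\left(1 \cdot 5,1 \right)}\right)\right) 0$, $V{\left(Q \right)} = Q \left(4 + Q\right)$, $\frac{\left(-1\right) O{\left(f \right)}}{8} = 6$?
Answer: $10276282384$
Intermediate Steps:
$O{\left(f \right)} = -48$ ($O{\left(f \right)} = \left(-8\right) 6 = -48$)
$A{\left(D,h \right)} = 5 D$
$H{\left(p,B \right)} = B^{2} \left(4 + B\right)$ ($H{\left(p,B \right)} = B \left(4 + B\right) B = B^{2} \left(4 + B\right)$)
$c = 4$ ($c = 4 - 2 \left(-13 - \left(7 + 5 \cdot 1 \cdot 5\right)\right) 0 = 4 - 2 \left(-13 - \left(7 + 5 \cdot 5\right)\right) 0 = 4 - 2 \left(-13 - 32\right) 0 = 4 - 2 \left(\left(-45\right) 0\right) = 4 - 0 = 4 + 0 = 4$)
$\left(H{\left(-20,O{\left(-5 \right)} \right)} + c\right)^{2} = \left(\left(-48\right)^{2} \left(4 - 48\right) + 4\right)^{2} = \left(2304 \left(-44\right) + 4\right)^{2} = \left(-101376 + 4\right)^{2} = \left(-101372\right)^{2} = 10276282384$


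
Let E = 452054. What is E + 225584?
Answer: 677638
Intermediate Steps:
E + 225584 = 452054 + 225584 = 677638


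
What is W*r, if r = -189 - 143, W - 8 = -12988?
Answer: 4309360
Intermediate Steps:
W = -12980 (W = 8 - 12988 = -12980)
r = -332
W*r = -12980*(-332) = 4309360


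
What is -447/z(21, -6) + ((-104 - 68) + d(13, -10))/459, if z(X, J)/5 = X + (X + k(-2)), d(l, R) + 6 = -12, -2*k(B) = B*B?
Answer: -243173/91800 ≈ -2.6489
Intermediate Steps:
k(B) = -B²/2 (k(B) = -B*B/2 = -B²/2)
d(l, R) = -18 (d(l, R) = -6 - 12 = -18)
z(X, J) = -10 + 10*X (z(X, J) = 5*(X + (X - ½*(-2)²)) = 5*(X + (X - ½*4)) = 5*(X + (X - 2)) = 5*(X + (-2 + X)) = 5*(-2 + 2*X) = -10 + 10*X)
-447/z(21, -6) + ((-104 - 68) + d(13, -10))/459 = -447/(-10 + 10*21) + ((-104 - 68) - 18)/459 = -447/(-10 + 210) + (-172 - 18)*(1/459) = -447/200 - 190*1/459 = -447*1/200 - 190/459 = -447/200 - 190/459 = -243173/91800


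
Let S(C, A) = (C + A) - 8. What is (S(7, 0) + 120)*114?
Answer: 13566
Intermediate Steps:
S(C, A) = -8 + A + C (S(C, A) = (A + C) - 8 = -8 + A + C)
(S(7, 0) + 120)*114 = ((-8 + 0 + 7) + 120)*114 = (-1 + 120)*114 = 119*114 = 13566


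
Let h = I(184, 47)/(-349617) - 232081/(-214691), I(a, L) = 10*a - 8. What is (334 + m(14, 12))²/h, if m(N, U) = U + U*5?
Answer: 12372528074026092/80746149065 ≈ 1.5323e+5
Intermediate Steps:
m(N, U) = 6*U (m(N, U) = U + 5*U = 6*U)
I(a, L) = -8 + 10*a
h = 80746149065/75059623347 (h = (-8 + 10*184)/(-349617) - 232081/(-214691) = (-8 + 1840)*(-1/349617) - 232081*(-1/214691) = 1832*(-1/349617) + 232081/214691 = -1832/349617 + 232081/214691 = 80746149065/75059623347 ≈ 1.0758)
(334 + m(14, 12))²/h = (334 + 6*12)²/(80746149065/75059623347) = (334 + 72)²*(75059623347/80746149065) = 406²*(75059623347/80746149065) = 164836*(75059623347/80746149065) = 12372528074026092/80746149065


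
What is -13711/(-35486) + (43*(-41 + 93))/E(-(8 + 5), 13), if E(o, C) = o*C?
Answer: -5925349/461318 ≈ -12.844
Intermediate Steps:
E(o, C) = C*o
-13711/(-35486) + (43*(-41 + 93))/E(-(8 + 5), 13) = -13711/(-35486) + (43*(-41 + 93))/((13*(-(8 + 5)))) = -13711*(-1/35486) + (43*52)/((13*(-1*13))) = 13711/35486 + 2236/((13*(-13))) = 13711/35486 + 2236/(-169) = 13711/35486 + 2236*(-1/169) = 13711/35486 - 172/13 = -5925349/461318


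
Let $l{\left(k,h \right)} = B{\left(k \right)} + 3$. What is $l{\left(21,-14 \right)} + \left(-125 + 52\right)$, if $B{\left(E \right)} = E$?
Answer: $-49$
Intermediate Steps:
$l{\left(k,h \right)} = 3 + k$ ($l{\left(k,h \right)} = k + 3 = 3 + k$)
$l{\left(21,-14 \right)} + \left(-125 + 52\right) = \left(3 + 21\right) + \left(-125 + 52\right) = 24 - 73 = -49$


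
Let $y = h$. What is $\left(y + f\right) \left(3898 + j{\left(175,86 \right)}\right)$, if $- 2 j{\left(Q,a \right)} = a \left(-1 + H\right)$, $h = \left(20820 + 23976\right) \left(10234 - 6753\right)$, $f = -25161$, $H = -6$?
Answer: $654664893285$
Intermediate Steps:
$h = 155934876$ ($h = 44796 \cdot 3481 = 155934876$)
$y = 155934876$
$j{\left(Q,a \right)} = \frac{7 a}{2}$ ($j{\left(Q,a \right)} = - \frac{a \left(-1 - 6\right)}{2} = - \frac{a \left(-7\right)}{2} = - \frac{\left(-7\right) a}{2} = \frac{7 a}{2}$)
$\left(y + f\right) \left(3898 + j{\left(175,86 \right)}\right) = \left(155934876 - 25161\right) \left(3898 + \frac{7}{2} \cdot 86\right) = 155909715 \left(3898 + 301\right) = 155909715 \cdot 4199 = 654664893285$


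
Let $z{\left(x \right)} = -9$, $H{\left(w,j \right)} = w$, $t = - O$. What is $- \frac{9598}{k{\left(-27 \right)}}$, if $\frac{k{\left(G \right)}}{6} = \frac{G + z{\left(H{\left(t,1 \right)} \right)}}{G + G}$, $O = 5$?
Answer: $- \frac{4799}{2} \approx -2399.5$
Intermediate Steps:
$t = -5$ ($t = \left(-1\right) 5 = -5$)
$k{\left(G \right)} = \frac{3 \left(-9 + G\right)}{G}$ ($k{\left(G \right)} = 6 \frac{G - 9}{G + G} = 6 \frac{-9 + G}{2 G} = \frac{3 \left(-9 + G\right)}{G}$)
$- \frac{9598}{k{\left(-27 \right)}} = - \frac{9598}{3 - \frac{27}{-27}} = - \frac{9598}{3 - -1} = - \frac{9598}{3 + 1} = - \frac{9598}{4} = \left(-9598\right) \frac{1}{4} = - \frac{4799}{2}$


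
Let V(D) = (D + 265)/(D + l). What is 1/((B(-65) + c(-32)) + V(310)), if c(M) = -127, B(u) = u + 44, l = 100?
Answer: -82/12021 ≈ -0.0068214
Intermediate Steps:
B(u) = 44 + u
V(D) = (265 + D)/(100 + D) (V(D) = (D + 265)/(D + 100) = (265 + D)/(100 + D))
1/((B(-65) + c(-32)) + V(310)) = 1/(((44 - 65) - 127) + (265 + 310)/(100 + 310)) = 1/((-21 - 127) + 575/410) = 1/(-148 + (1/410)*575) = 1/(-148 + 115/82) = 1/(-12021/82) = -82/12021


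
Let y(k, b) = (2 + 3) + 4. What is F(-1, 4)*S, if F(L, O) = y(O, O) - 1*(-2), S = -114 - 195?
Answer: -3399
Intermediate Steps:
y(k, b) = 9 (y(k, b) = 5 + 4 = 9)
S = -309
F(L, O) = 11 (F(L, O) = 9 - 1*(-2) = 9 + 2 = 11)
F(-1, 4)*S = 11*(-309) = -3399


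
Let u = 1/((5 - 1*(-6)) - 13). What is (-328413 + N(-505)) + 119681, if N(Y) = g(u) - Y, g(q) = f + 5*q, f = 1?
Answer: -416457/2 ≈ -2.0823e+5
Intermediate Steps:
u = -1/2 (u = 1/((5 + 6) - 13) = 1/(11 - 13) = 1/(-2) = -1/2 ≈ -0.50000)
g(q) = 1 + 5*q
N(Y) = -3/2 - Y (N(Y) = (1 + 5*(-1/2)) - Y = (1 - 5/2) - Y = -3/2 - Y)
(-328413 + N(-505)) + 119681 = (-328413 + (-3/2 - 1*(-505))) + 119681 = (-328413 + (-3/2 + 505)) + 119681 = (-328413 + 1007/2) + 119681 = -655819/2 + 119681 = -416457/2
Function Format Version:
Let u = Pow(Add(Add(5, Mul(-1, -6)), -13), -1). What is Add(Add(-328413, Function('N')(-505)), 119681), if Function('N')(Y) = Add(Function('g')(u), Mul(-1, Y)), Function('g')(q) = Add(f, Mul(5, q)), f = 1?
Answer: Rational(-416457, 2) ≈ -2.0823e+5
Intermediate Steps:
u = Rational(-1, 2) (u = Pow(Add(Add(5, 6), -13), -1) = Pow(Add(11, -13), -1) = Pow(-2, -1) = Rational(-1, 2) ≈ -0.50000)
Function('g')(q) = Add(1, Mul(5, q))
Function('N')(Y) = Add(Rational(-3, 2), Mul(-1, Y)) (Function('N')(Y) = Add(Add(1, Mul(5, Rational(-1, 2))), Mul(-1, Y)) = Add(Add(1, Rational(-5, 2)), Mul(-1, Y)) = Add(Rational(-3, 2), Mul(-1, Y)))
Add(Add(-328413, Function('N')(-505)), 119681) = Add(Add(-328413, Add(Rational(-3, 2), Mul(-1, -505))), 119681) = Add(Add(-328413, Add(Rational(-3, 2), 505)), 119681) = Add(Add(-328413, Rational(1007, 2)), 119681) = Add(Rational(-655819, 2), 119681) = Rational(-416457, 2)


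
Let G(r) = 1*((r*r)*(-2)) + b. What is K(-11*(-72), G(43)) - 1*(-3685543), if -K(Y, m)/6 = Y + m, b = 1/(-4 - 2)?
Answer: 3702980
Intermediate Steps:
b = -1/6 (b = 1/(-6) = -1/6 ≈ -0.16667)
G(r) = -1/6 - 2*r**2 (G(r) = 1*((r*r)*(-2)) - 1/6 = 1*(r**2*(-2)) - 1/6 = 1*(-2*r**2) - 1/6 = -2*r**2 - 1/6 = -1/6 - 2*r**2)
K(Y, m) = -6*Y - 6*m (K(Y, m) = -6*(Y + m) = -6*Y - 6*m)
K(-11*(-72), G(43)) - 1*(-3685543) = (-(-66)*(-72) - 6*(-1/6 - 2*43**2)) - 1*(-3685543) = (-6*792 - 6*(-1/6 - 2*1849)) + 3685543 = (-4752 - 6*(-1/6 - 3698)) + 3685543 = (-4752 - 6*(-22189/6)) + 3685543 = (-4752 + 22189) + 3685543 = 17437 + 3685543 = 3702980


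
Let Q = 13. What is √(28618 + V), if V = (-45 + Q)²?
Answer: √29642 ≈ 172.17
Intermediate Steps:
V = 1024 (V = (-45 + 13)² = (-32)² = 1024)
√(28618 + V) = √(28618 + 1024) = √29642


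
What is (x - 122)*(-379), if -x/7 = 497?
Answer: 1364779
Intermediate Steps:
x = -3479 (x = -7*497 = -3479)
(x - 122)*(-379) = (-3479 - 122)*(-379) = -3601*(-379) = 1364779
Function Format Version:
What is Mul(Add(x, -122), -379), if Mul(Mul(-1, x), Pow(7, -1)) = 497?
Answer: 1364779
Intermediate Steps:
x = -3479 (x = Mul(-7, 497) = -3479)
Mul(Add(x, -122), -379) = Mul(Add(-3479, -122), -379) = Mul(-3601, -379) = 1364779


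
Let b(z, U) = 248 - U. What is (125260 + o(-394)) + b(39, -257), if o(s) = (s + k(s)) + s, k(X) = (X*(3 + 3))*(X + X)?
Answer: 1987809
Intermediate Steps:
k(X) = 12*X**2 (k(X) = (X*6)*(2*X) = (6*X)*(2*X) = 12*X**2)
o(s) = 2*s + 12*s**2 (o(s) = (s + 12*s**2) + s = 2*s + 12*s**2)
(125260 + o(-394)) + b(39, -257) = (125260 + 2*(-394)*(1 + 6*(-394))) + (248 - 1*(-257)) = (125260 + 2*(-394)*(1 - 2364)) + (248 + 257) = (125260 + 2*(-394)*(-2363)) + 505 = (125260 + 1862044) + 505 = 1987304 + 505 = 1987809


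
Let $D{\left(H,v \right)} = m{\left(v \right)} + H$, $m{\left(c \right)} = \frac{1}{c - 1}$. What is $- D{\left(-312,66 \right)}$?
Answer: $\frac{20279}{65} \approx 311.98$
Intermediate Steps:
$m{\left(c \right)} = \frac{1}{-1 + c}$
$D{\left(H,v \right)} = H + \frac{1}{-1 + v}$ ($D{\left(H,v \right)} = \frac{1}{-1 + v} + H = H + \frac{1}{-1 + v}$)
$- D{\left(-312,66 \right)} = - \frac{1 - 312 \left(-1 + 66\right)}{-1 + 66} = - \frac{1 - 20280}{65} = - \frac{-20279}{65} = \left(-1\right) \left(- \frac{20279}{65}\right) = \frac{20279}{65}$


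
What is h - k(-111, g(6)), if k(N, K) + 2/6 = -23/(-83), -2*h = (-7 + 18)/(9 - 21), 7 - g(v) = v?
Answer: 1025/1992 ≈ 0.51456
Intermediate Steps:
g(v) = 7 - v
h = 11/24 (h = -(-7 + 18)/(2*(9 - 21)) = -11/(2*(-12)) = -(-1)*11/24 = -1/2*(-11/12) = 11/24 ≈ 0.45833)
k(N, K) = -14/249 (k(N, K) = -1/3 - 23/(-83) = -1/3 - 23*(-1/83) = -1/3 + 23/83 = -14/249)
h - k(-111, g(6)) = 11/24 - 1*(-14/249) = 11/24 + 14/249 = 1025/1992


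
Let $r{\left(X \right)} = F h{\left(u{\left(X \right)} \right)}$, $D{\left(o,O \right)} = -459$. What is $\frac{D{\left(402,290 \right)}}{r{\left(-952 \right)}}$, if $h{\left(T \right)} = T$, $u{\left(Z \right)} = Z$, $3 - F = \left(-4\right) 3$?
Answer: $\frac{9}{280} \approx 0.032143$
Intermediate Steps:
$F = 15$ ($F = 3 - \left(-4\right) 3 = 3 - -12 = 3 + 12 = 15$)
$r{\left(X \right)} = 15 X$
$\frac{D{\left(402,290 \right)}}{r{\left(-952 \right)}} = - \frac{459}{15 \left(-952\right)} = - \frac{459}{-14280} = \left(-459\right) \left(- \frac{1}{14280}\right) = \frac{9}{280}$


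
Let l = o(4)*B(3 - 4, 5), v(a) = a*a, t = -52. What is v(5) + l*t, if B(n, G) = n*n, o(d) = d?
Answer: -183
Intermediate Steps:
v(a) = a**2
B(n, G) = n**2
l = 4 (l = 4*(3 - 4)**2 = 4*(-1)**2 = 4*1 = 4)
v(5) + l*t = 5**2 + 4*(-52) = 25 - 208 = -183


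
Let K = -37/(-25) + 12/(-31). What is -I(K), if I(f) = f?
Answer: -847/775 ≈ -1.0929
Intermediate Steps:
K = 847/775 (K = -37*(-1/25) + 12*(-1/31) = 37/25 - 12/31 = 847/775 ≈ 1.0929)
-I(K) = -1*847/775 = -847/775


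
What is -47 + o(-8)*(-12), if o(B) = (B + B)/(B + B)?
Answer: -59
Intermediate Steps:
o(B) = 1 (o(B) = (2*B)/((2*B)) = (2*B)*(1/(2*B)) = 1)
-47 + o(-8)*(-12) = -47 + 1*(-12) = -47 - 12 = -59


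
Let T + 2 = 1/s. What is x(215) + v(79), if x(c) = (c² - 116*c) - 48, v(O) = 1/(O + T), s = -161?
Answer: 263254013/12396 ≈ 21237.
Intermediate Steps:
T = -323/161 (T = -2 + 1/(-161) = -2 - 1/161 = -323/161 ≈ -2.0062)
v(O) = 1/(-323/161 + O) (v(O) = 1/(O - 323/161) = 1/(-323/161 + O))
x(c) = -48 + c² - 116*c
x(215) + v(79) = (-48 + 215² - 116*215) + 161/(-323 + 161*79) = (-48 + 46225 - 24940) + 161/(-323 + 12719) = 21237 + 161/12396 = 263254013/12396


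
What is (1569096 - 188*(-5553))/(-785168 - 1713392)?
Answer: -130653/124928 ≈ -1.0458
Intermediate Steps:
(1569096 - 188*(-5553))/(-785168 - 1713392) = (1569096 + 1043964)/(-2498560) = 2613060*(-1/2498560) = -130653/124928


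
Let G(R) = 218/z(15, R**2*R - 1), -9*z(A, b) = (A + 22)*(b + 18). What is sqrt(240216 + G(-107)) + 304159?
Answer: 304159 + sqrt(1523179133440064177)/2518109 ≈ 3.0465e+5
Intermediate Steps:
z(A, b) = -(18 + b)*(22 + A)/9 (z(A, b) = -(A + 22)*(b + 18)/9 = -(22 + A)*(18 + b)/9 = -(18 + b)*(22 + A)/9)
G(R) = 218/(-629/9 - 37*R**3/9) (G(R) = 218/(-44 - 2*15 - 22*(R**2*R - 1)/9 - 1/9*15*(R**2*R - 1)) = 218/(-44 - 30 - 22*(R**3 - 1)/9 - 1/9*15*(R**3 - 1)) = 218/(-44 - 30 - 22*(-1 + R**3)/9 - 1/9*15*(-1 + R**3)) = 218/(-44 - 30 + (22/9 - 22*R**3/9) + (5/3 - 5*R**3/3)) = 218/(-629/9 - 37*R**3/9))
sqrt(240216 + G(-107)) + 304159 = sqrt(240216 - 1962/(629 + 37*(-107)**3)) + 304159 = sqrt(240216 - 1962/(629 + 37*(-1225043))) + 304159 = sqrt(240216 - 1962/(629 - 45326591)) + 304159 = sqrt(240216 - 1962/(-45325962)) + 304159 = sqrt(240216 - 1962*(-1/45325962)) + 304159 = sqrt(240216 + 109/2518109) + 304159 = sqrt(604890071653/2518109) + 304159 = sqrt(1523179133440064177)/2518109 + 304159 = 304159 + sqrt(1523179133440064177)/2518109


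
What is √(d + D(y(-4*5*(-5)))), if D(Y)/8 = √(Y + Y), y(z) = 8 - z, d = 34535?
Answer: √(34535 + 16*I*√46) ≈ 185.84 + 0.292*I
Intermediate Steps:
D(Y) = 8*√2*√Y (D(Y) = 8*√(Y + Y) = 8*√(2*Y) = 8*(√2*√Y) = 8*√2*√Y)
√(d + D(y(-4*5*(-5)))) = √(34535 + 8*√2*√(8 - (-4*5)*(-5))) = √(34535 + 8*√2*√(8 - (-20)*(-5))) = √(34535 + 8*√2*√(8 - 1*100)) = √(34535 + 8*√2*√(8 - 100)) = √(34535 + 8*√2*√(-92)) = √(34535 + 8*√2*(2*I*√23)) = √(34535 + 16*I*√46)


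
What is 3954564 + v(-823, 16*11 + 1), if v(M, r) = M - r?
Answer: 3953564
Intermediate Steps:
3954564 + v(-823, 16*11 + 1) = 3954564 + (-823 - (16*11 + 1)) = 3954564 + (-823 - (176 + 1)) = 3954564 + (-823 - 1*177) = 3954564 + (-823 - 177) = 3954564 - 1000 = 3953564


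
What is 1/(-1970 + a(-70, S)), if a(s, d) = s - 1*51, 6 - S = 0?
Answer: -1/2091 ≈ -0.00047824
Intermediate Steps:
S = 6 (S = 6 - 1*0 = 6 + 0 = 6)
a(s, d) = -51 + s (a(s, d) = s - 51 = -51 + s)
1/(-1970 + a(-70, S)) = 1/(-1970 + (-51 - 70)) = 1/(-1970 - 121) = 1/(-2091) = -1/2091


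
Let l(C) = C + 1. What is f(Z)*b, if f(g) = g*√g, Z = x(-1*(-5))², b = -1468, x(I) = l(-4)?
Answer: -39636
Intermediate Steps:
l(C) = 1 + C
x(I) = -3 (x(I) = 1 - 4 = -3)
Z = 9 (Z = (-3)² = 9)
f(g) = g^(3/2)
f(Z)*b = 9^(3/2)*(-1468) = 27*(-1468) = -39636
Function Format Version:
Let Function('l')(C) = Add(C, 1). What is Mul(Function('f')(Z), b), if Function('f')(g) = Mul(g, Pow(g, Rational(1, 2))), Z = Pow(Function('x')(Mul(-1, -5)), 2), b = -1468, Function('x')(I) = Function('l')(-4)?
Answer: -39636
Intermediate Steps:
Function('l')(C) = Add(1, C)
Function('x')(I) = -3 (Function('x')(I) = Add(1, -4) = -3)
Z = 9 (Z = Pow(-3, 2) = 9)
Function('f')(g) = Pow(g, Rational(3, 2))
Mul(Function('f')(Z), b) = Mul(Pow(9, Rational(3, 2)), -1468) = Mul(27, -1468) = -39636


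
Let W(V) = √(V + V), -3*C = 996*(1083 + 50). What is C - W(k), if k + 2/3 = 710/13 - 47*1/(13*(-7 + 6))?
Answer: -376156 - √175110/39 ≈ -3.7617e+5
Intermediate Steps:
C = -376156 (C = -332*(1083 + 50) = -332*1133 = -⅓*1128468 = -376156)
k = 2245/39 (k = -⅔ + (710/13 - 47*1/(13*(-7 + 6))) = -⅔ + (710*(1/13) - 47/((-1*13))) = -⅔ + (710/13 - 47/(-13)) = -⅔ + (710/13 - 47*(-1/13)) = -⅔ + (710/13 + 47/13) = -⅔ + 757/13 = 2245/39 ≈ 57.564)
W(V) = √2*√V (W(V) = √(2*V) = √2*√V)
C - W(k) = -376156 - √2*√(2245/39) = -376156 - √2*√87555/39 = -376156 - √175110/39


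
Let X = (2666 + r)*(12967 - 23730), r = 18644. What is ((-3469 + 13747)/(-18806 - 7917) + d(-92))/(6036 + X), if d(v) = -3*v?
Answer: -3682635/3064506710081 ≈ -1.2017e-6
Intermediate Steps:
X = -229359530 (X = (2666 + 18644)*(12967 - 23730) = 21310*(-10763) = -229359530)
((-3469 + 13747)/(-18806 - 7917) + d(-92))/(6036 + X) = ((-3469 + 13747)/(-18806 - 7917) - 3*(-92))/(6036 - 229359530) = (10278/(-26723) + 276)/(-229353494) = (10278*(-1/26723) + 276)*(-1/229353494) = (-10278/26723 + 276)*(-1/229353494) = (7365270/26723)*(-1/229353494) = -3682635/3064506710081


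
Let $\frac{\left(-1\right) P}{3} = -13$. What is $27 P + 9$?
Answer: $1062$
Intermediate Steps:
$P = 39$ ($P = \left(-3\right) \left(-13\right) = 39$)
$27 P + 9 = 27 \cdot 39 + 9 = 1053 + 9 = 1062$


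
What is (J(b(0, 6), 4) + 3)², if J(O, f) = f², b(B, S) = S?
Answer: 361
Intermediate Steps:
(J(b(0, 6), 4) + 3)² = (4² + 3)² = (16 + 3)² = 19² = 361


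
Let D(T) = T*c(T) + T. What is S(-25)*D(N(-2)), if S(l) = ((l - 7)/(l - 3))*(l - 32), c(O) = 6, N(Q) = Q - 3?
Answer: 2280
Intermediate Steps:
N(Q) = -3 + Q
D(T) = 7*T (D(T) = T*6 + T = 6*T + T = 7*T)
S(l) = (-32 + l)*(-7 + l)/(-3 + l) (S(l) = ((-7 + l)/(-3 + l))*(-32 + l) = (-32 + l)*(-7 + l)/(-3 + l))
S(-25)*D(N(-2)) = ((224 + (-25)² - 39*(-25))/(-3 - 25))*(7*(-3 - 2)) = ((224 + 625 + 975)/(-28))*(7*(-5)) = -1/28*1824*(-35) = -456/7*(-35) = 2280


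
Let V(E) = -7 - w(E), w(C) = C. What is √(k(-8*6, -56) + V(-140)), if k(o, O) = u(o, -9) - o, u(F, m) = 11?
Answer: 8*√3 ≈ 13.856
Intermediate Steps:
V(E) = -7 - E
k(o, O) = 11 - o
√(k(-8*6, -56) + V(-140)) = √((11 - (-8)*6) + (-7 - 1*(-140))) = √((11 - 1*(-48)) + (-7 + 140)) = √((11 + 48) + 133) = √(59 + 133) = √192 = 8*√3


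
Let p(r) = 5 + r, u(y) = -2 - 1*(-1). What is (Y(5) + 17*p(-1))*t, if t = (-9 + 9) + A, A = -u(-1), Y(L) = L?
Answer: 73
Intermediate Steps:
u(y) = -1 (u(y) = -2 + 1 = -1)
A = 1 (A = -1*(-1) = 1)
t = 1 (t = (-9 + 9) + 1 = 0 + 1 = 1)
(Y(5) + 17*p(-1))*t = (5 + 17*(5 - 1))*1 = (5 + 17*4)*1 = (5 + 68)*1 = 73*1 = 73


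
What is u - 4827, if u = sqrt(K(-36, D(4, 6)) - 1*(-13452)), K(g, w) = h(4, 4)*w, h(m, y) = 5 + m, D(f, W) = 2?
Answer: -4827 + sqrt(13470) ≈ -4710.9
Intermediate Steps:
K(g, w) = 9*w (K(g, w) = (5 + 4)*w = 9*w)
u = sqrt(13470) (u = sqrt(9*2 - 1*(-13452)) = sqrt(18 + 13452) = sqrt(13470) ≈ 116.06)
u - 4827 = sqrt(13470) - 4827 = -4827 + sqrt(13470)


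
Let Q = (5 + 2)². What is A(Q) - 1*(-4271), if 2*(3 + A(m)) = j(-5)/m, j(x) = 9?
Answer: 418273/98 ≈ 4268.1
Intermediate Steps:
Q = 49 (Q = 7² = 49)
A(m) = -3 + 9/(2*m) (A(m) = -3 + (9/m)/2 = -3 + 9/(2*m))
A(Q) - 1*(-4271) = (-3 + (9/2)/49) - 1*(-4271) = (-3 + (9/2)*(1/49)) + 4271 = (-3 + 9/98) + 4271 = -285/98 + 4271 = 418273/98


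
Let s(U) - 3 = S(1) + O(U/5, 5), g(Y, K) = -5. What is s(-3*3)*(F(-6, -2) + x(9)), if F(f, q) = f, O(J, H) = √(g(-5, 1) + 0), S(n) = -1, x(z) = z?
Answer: 6 + 3*I*√5 ≈ 6.0 + 6.7082*I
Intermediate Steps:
O(J, H) = I*√5 (O(J, H) = √(-5 + 0) = √(-5) = I*√5)
s(U) = 2 + I*√5 (s(U) = 3 + (-1 + I*√5) = 2 + I*√5)
s(-3*3)*(F(-6, -2) + x(9)) = (2 + I*√5)*(-6 + 9) = (2 + I*√5)*3 = 6 + 3*I*√5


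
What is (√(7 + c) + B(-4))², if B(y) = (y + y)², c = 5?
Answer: 4108 + 256*√3 ≈ 4551.4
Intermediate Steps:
B(y) = 4*y² (B(y) = (2*y)² = 4*y²)
(√(7 + c) + B(-4))² = (√(7 + 5) + 4*(-4)²)² = (√12 + 4*16)² = (2*√3 + 64)² = (64 + 2*√3)²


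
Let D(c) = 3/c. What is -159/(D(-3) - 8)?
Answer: 53/3 ≈ 17.667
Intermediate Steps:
-159/(D(-3) - 8) = -159/(3/(-3) - 8) = -159/(3*(-⅓) - 8) = -159/(-1 - 8) = -159/(-9) = -⅑*(-159) = 53/3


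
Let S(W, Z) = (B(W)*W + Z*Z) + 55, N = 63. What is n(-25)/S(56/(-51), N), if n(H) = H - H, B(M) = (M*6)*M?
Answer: 0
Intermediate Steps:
B(M) = 6*M**2 (B(M) = (6*M)*M = 6*M**2)
n(H) = 0
S(W, Z) = 55 + Z**2 + 6*W**3 (S(W, Z) = ((6*W**2)*W + Z*Z) + 55 = (6*W**3 + Z**2) + 55 = (Z**2 + 6*W**3) + 55 = 55 + Z**2 + 6*W**3)
n(-25)/S(56/(-51), N) = 0/(55 + 63**2 + 6*(56/(-51))**3) = 0/(55 + 3969 + 6*(56*(-1/51))**3) = 0/(55 + 3969 + 6*(-56/51)**3) = 0/(55 + 3969 + 6*(-175616/132651)) = 0/(55 + 3969 - 351232/44217) = 0/(177577976/44217) = 0*(44217/177577976) = 0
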